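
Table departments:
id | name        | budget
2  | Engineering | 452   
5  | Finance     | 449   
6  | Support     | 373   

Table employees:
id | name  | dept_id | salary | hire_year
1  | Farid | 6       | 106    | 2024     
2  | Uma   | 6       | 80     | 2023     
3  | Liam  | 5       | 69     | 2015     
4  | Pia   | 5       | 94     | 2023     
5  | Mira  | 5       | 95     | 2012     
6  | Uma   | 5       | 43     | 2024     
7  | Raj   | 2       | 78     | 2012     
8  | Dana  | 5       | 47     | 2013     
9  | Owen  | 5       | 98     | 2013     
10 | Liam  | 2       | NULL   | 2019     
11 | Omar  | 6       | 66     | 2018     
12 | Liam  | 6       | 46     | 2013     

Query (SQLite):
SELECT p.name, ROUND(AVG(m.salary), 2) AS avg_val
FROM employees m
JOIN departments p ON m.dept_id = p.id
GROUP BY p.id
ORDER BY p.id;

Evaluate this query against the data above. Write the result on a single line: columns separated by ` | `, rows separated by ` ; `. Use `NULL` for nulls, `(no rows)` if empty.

Engineering | 78 ; Finance | 74.33 ; Support | 74.5

Join each employees row to its departments via dept_id.
Group joined rows by departments.id; compute ROUND(AVG(m.salary), 2) per group.
  2: ids {7, 10} → ROUND(AVG(m.salary), 2)=78
  5: ids {3, 4, 5, 6, 8, 9} → ROUND(AVG(m.salary), 2)=74.33
  6: ids {1, 2, 11, 12} → ROUND(AVG(m.salary), 2)=74.5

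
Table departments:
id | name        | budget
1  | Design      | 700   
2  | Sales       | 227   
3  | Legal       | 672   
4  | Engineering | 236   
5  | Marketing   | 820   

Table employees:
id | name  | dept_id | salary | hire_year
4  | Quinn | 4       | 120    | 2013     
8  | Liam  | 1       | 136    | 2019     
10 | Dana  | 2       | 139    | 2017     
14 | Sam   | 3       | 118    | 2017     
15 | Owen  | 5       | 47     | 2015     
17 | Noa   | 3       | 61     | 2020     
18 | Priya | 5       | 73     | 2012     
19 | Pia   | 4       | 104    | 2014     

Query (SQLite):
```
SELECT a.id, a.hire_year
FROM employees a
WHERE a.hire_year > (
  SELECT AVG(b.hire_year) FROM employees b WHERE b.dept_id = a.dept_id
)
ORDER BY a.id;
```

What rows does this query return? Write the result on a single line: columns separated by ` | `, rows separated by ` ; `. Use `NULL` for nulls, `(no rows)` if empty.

15 | 2015 ; 17 | 2020 ; 19 | 2014

For each employees row a, compute AVG(hire_year) over rows sharing a.dept_id.
Keep row a if a.hire_year > that per-group AVG.
  dept_id=1: AVG(hire_year) = 2019.0
  dept_id=2: AVG(hire_year) = 2017.0
  dept_id=3: AVG(hire_year) = 2018.5
  dept_id=4: AVG(hire_year) = 2013.5
  dept_id=5: AVG(hire_year) = 2013.5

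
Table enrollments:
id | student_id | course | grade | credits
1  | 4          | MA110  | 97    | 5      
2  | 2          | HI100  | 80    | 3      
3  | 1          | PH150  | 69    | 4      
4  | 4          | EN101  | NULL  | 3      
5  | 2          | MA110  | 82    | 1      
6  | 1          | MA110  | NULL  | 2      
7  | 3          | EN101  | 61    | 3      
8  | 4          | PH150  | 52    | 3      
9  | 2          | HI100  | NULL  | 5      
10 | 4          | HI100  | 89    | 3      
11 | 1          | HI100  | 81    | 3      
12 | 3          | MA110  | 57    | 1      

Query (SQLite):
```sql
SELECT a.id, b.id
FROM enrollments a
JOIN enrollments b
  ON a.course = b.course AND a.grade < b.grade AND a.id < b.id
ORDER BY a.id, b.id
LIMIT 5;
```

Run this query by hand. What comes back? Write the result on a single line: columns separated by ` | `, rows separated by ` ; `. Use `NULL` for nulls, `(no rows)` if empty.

2 | 10 ; 2 | 11

Pairs (a,b) with same course, a.grade < b.grade, a.id < b.id.
course groups: EN101:{4,7} HI100:{2,9,10,11} MA110:{1,5,6,12} PH150:{3,8}
Ordered by (a.id, b.id); first 5.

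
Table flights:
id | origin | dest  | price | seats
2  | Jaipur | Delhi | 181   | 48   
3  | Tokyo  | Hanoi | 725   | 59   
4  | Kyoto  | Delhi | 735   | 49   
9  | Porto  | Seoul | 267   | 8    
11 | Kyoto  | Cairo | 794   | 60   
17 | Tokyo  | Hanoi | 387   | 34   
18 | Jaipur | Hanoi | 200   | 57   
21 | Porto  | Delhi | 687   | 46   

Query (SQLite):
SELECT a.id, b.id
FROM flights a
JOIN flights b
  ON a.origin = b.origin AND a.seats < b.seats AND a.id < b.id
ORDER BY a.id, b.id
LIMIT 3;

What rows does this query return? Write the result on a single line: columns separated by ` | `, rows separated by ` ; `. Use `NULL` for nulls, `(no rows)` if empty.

2 | 18 ; 4 | 11 ; 9 | 21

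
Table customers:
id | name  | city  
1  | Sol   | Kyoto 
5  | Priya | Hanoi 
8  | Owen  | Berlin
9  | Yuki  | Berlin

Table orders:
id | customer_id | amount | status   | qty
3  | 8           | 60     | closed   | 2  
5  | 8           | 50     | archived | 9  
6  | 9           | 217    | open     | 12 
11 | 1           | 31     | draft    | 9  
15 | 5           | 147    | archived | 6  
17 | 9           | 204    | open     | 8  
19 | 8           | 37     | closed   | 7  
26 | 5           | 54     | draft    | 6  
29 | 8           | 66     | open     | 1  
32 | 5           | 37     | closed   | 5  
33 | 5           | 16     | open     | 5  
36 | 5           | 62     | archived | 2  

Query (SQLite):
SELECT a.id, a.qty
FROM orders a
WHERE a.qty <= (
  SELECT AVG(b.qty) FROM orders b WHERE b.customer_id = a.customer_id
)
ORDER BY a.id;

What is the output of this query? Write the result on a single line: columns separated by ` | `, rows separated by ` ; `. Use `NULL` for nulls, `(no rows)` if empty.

3 | 2 ; 11 | 9 ; 17 | 8 ; 29 | 1 ; 36 | 2

For each orders row a, compute AVG(qty) over rows sharing a.customer_id.
Keep row a if a.qty <= that per-group AVG.
  customer_id=1: AVG(qty) = 9.0
  customer_id=5: AVG(qty) = 4.8
  customer_id=8: AVG(qty) = 4.75
  customer_id=9: AVG(qty) = 10.0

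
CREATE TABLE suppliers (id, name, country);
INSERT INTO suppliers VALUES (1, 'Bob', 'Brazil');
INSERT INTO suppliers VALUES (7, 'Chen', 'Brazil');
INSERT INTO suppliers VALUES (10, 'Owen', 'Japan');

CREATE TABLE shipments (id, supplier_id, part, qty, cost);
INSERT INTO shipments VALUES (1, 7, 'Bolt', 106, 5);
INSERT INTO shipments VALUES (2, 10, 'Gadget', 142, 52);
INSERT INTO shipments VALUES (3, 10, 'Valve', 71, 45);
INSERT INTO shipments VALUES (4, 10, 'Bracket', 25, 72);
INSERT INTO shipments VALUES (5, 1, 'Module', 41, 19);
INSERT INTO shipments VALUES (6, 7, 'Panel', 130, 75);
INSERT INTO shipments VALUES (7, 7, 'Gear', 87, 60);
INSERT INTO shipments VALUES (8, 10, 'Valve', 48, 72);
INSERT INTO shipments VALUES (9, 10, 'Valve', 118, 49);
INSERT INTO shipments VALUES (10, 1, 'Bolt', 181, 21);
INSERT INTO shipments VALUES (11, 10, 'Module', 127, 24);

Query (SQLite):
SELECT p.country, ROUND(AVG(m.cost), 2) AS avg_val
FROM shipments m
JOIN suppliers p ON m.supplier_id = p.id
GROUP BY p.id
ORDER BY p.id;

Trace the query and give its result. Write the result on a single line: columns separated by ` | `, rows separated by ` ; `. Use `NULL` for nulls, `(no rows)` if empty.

Join each shipments row to its suppliers via supplier_id.
Group joined rows by suppliers.id; compute ROUND(AVG(m.cost), 2) per group.
  1: ids {5, 10} → ROUND(AVG(m.cost), 2)=20
  7: ids {1, 6, 7} → ROUND(AVG(m.cost), 2)=46.67
  10: ids {2, 3, 4, 8, 9, 11} → ROUND(AVG(m.cost), 2)=52.33

Brazil | 20 ; Brazil | 46.67 ; Japan | 52.33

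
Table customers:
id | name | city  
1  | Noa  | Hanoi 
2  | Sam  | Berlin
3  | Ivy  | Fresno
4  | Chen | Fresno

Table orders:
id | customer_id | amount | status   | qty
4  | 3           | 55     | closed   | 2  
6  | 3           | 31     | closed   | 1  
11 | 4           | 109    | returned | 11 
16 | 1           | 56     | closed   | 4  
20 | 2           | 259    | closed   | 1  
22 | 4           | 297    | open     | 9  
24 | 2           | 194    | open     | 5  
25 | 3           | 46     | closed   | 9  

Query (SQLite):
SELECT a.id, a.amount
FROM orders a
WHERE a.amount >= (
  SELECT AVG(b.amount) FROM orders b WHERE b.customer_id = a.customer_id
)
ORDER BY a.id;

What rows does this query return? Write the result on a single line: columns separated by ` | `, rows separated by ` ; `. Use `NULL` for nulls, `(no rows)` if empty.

For each orders row a, compute AVG(amount) over rows sharing a.customer_id.
Keep row a if a.amount >= that per-group AVG.
  customer_id=1: AVG(amount) = 56.0
  customer_id=2: AVG(amount) = 226.5
  customer_id=3: AVG(amount) = 44.0
  customer_id=4: AVG(amount) = 203.0

4 | 55 ; 16 | 56 ; 20 | 259 ; 22 | 297 ; 25 | 46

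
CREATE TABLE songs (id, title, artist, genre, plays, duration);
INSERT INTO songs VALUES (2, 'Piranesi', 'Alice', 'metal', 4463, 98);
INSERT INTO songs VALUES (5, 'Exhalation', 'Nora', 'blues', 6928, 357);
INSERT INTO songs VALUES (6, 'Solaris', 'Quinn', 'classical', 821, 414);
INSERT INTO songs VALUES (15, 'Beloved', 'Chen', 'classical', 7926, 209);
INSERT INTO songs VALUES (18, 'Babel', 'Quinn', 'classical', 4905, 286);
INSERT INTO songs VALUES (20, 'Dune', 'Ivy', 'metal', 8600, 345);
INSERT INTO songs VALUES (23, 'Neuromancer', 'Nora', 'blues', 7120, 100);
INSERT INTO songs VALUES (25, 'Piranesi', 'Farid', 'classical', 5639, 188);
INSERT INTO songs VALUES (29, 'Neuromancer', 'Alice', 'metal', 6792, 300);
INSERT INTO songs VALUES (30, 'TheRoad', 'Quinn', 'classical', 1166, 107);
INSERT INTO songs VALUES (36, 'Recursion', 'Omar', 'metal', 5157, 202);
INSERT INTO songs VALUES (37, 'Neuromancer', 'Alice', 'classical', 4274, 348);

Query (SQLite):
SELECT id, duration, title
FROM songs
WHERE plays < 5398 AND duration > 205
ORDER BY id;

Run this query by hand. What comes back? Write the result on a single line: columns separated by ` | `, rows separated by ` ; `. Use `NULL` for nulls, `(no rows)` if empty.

plays < 5398: ids {2, 6, 18, 30, 36, 37}
duration > 205: ids {5, 6, 15, 18, 20, 29, 37}
Combine with AND.

6 | 414 | Solaris ; 18 | 286 | Babel ; 37 | 348 | Neuromancer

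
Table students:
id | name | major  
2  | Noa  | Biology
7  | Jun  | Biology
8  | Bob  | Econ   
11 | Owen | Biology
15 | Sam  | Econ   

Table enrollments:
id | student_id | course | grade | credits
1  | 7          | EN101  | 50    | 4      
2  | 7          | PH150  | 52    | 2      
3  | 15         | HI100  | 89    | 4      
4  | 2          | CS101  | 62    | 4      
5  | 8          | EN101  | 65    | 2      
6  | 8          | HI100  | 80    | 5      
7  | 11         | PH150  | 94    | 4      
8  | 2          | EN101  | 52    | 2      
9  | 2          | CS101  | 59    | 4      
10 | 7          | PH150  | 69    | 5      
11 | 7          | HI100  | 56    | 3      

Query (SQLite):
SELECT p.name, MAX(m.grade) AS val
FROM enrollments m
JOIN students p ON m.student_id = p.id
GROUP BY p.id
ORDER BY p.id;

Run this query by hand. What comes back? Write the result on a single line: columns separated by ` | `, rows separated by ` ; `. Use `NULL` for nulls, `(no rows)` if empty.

Join each enrollments row to its students via student_id.
Group joined rows by students.id; compute MAX(m.grade) per group.
  2: ids {4, 8, 9} → MAX(m.grade)=62
  7: ids {1, 2, 10, 11} → MAX(m.grade)=69
  8: ids {5, 6} → MAX(m.grade)=80
  11: ids {7} → MAX(m.grade)=94
  15: ids {3} → MAX(m.grade)=89

Noa | 62 ; Jun | 69 ; Bob | 80 ; Owen | 94 ; Sam | 89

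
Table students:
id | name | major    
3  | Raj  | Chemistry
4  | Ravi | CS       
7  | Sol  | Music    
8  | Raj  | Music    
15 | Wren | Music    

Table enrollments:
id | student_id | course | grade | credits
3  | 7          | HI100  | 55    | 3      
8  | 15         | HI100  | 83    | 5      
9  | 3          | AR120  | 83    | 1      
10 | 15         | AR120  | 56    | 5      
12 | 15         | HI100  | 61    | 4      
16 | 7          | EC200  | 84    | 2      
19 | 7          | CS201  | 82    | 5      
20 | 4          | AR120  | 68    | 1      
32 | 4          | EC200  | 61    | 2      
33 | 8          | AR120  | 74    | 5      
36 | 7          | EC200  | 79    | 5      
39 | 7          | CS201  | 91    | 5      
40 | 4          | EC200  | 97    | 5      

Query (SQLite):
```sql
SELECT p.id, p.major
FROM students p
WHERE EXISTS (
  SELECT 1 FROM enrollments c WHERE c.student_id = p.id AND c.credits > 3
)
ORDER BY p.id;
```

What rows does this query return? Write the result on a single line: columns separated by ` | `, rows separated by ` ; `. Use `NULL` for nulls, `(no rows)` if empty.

For each students row, check whether any enrollments with matching student_id has credits > 3.
Keep rows where that is true.

4 | CS ; 7 | Music ; 8 | Music ; 15 | Music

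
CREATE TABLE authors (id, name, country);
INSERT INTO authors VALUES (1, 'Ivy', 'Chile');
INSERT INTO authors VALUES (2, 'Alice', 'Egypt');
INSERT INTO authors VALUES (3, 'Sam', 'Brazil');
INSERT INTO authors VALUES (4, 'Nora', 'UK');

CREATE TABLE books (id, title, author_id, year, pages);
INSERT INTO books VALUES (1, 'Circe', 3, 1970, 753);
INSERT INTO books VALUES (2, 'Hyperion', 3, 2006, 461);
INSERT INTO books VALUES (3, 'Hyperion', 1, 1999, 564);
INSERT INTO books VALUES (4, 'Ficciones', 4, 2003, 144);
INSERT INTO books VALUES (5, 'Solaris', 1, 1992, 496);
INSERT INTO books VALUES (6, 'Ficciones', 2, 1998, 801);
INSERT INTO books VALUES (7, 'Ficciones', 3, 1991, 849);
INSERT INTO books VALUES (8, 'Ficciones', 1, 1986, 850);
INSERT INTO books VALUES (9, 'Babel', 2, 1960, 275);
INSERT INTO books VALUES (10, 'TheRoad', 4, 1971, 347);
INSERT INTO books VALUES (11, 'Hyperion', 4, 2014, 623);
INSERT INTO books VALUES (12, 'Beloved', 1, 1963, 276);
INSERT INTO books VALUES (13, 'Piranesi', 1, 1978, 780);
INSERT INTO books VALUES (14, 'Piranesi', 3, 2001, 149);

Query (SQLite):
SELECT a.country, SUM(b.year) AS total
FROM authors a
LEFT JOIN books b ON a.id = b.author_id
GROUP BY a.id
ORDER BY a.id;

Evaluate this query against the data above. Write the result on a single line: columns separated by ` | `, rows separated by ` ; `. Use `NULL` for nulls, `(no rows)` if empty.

LEFT JOIN keeps every authors row; unmatched ones get NULL for books columns.
Group by authors.id and compute SUM(b.year). SUM over an all-NULL group is NULL.
  1: ids {3, 5, 8, 12, 13} → SUM(b.year)=9918
  2: ids {6, 9} → SUM(b.year)=3958
  3: ids {1, 2, 7, 14} → SUM(b.year)=7968
  4: ids {4, 10, 11} → SUM(b.year)=5988

Chile | 9918 ; Egypt | 3958 ; Brazil | 7968 ; UK | 5988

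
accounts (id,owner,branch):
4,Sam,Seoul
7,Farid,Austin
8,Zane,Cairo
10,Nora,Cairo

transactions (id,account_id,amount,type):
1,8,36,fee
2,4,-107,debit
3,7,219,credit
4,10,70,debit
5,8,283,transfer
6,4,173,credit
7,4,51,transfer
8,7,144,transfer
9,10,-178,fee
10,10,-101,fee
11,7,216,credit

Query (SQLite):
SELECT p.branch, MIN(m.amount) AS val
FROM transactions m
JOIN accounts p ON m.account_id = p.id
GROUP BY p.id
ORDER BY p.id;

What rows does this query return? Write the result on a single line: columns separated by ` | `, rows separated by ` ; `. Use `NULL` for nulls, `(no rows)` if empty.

Join each transactions row to its accounts via account_id.
Group joined rows by accounts.id; compute MIN(m.amount) per group.
  4: ids {2, 6, 7} → MIN(m.amount)=-107
  7: ids {3, 8, 11} → MIN(m.amount)=144
  8: ids {1, 5} → MIN(m.amount)=36
  10: ids {4, 9, 10} → MIN(m.amount)=-178

Seoul | -107 ; Austin | 144 ; Cairo | 36 ; Cairo | -178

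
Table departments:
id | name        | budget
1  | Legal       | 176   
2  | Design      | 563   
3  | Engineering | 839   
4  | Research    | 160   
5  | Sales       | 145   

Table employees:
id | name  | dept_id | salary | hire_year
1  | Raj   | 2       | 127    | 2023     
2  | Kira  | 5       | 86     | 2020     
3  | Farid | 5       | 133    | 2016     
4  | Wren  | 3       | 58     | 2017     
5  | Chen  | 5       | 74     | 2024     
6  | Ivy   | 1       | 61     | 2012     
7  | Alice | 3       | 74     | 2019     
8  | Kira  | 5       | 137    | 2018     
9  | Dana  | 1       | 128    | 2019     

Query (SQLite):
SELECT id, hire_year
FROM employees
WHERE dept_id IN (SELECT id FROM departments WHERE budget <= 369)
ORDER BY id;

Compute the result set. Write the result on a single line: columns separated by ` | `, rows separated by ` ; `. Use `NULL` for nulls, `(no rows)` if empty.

Inner query: departments.id where budget <= 369.
Outer: keep employees rows whose dept_id is in that set.
Inner query → {1, 4, 5}

2 | 2020 ; 3 | 2016 ; 5 | 2024 ; 6 | 2012 ; 8 | 2018 ; 9 | 2019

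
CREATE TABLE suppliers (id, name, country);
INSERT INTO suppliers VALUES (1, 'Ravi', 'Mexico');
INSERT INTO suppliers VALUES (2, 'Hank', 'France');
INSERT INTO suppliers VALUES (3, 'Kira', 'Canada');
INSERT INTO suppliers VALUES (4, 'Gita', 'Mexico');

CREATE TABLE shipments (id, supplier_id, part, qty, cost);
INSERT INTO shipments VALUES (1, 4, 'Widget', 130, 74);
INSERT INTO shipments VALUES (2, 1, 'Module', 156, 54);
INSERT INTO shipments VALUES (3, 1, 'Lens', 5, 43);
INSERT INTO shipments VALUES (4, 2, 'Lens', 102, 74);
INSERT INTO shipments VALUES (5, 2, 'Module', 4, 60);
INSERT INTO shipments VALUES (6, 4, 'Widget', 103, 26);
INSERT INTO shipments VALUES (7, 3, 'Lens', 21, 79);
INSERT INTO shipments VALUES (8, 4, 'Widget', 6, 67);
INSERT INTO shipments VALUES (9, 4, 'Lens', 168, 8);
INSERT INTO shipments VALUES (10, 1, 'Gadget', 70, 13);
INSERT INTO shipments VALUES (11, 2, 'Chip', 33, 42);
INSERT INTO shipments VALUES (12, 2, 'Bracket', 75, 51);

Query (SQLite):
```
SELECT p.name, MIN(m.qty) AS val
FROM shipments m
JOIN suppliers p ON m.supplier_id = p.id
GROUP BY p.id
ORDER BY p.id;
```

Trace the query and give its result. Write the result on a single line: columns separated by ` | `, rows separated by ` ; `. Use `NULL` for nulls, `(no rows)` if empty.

Ravi | 5 ; Hank | 4 ; Kira | 21 ; Gita | 6

Join each shipments row to its suppliers via supplier_id.
Group joined rows by suppliers.id; compute MIN(m.qty) per group.
  1: ids {2, 3, 10} → MIN(m.qty)=5
  2: ids {4, 5, 11, 12} → MIN(m.qty)=4
  3: ids {7} → MIN(m.qty)=21
  4: ids {1, 6, 8, 9} → MIN(m.qty)=6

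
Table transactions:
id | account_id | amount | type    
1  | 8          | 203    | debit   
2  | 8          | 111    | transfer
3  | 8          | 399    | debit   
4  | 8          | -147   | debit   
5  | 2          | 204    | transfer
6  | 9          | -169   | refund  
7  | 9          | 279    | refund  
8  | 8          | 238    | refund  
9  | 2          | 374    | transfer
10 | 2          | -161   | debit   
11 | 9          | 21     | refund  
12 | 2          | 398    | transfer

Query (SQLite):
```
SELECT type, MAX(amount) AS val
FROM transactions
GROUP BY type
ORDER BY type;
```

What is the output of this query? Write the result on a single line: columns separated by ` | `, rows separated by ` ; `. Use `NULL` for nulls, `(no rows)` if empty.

debit | 399 ; refund | 279 ; transfer | 398

Partition transactions by type; compute MAX(amount) within each group.
  debit: ids {1, 3, 4, 10} → MAX(amount)=399
  refund: ids {6, 7, 8, 11} → MAX(amount)=279
  transfer: ids {2, 5, 9, 12} → MAX(amount)=398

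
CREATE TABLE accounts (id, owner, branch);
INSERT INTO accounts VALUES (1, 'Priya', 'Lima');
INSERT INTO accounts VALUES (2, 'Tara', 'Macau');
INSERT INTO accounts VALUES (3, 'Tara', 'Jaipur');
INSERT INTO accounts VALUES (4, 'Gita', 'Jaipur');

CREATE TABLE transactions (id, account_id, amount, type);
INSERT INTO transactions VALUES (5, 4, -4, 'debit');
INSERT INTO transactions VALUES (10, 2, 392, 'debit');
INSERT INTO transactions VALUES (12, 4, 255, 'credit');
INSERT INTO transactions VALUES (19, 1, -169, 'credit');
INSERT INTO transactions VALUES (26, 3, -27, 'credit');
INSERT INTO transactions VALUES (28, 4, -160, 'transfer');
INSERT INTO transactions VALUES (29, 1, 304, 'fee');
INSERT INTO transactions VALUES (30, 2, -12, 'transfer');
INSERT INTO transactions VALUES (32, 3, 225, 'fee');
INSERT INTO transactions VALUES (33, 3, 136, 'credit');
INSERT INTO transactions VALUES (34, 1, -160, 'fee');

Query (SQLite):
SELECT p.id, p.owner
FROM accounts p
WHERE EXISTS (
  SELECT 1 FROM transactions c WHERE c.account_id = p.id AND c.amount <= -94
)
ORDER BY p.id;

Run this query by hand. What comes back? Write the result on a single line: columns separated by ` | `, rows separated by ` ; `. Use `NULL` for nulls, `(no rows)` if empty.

For each accounts row, check whether any transactions with matching account_id has amount <= -94.
Keep rows where that is true.

1 | Priya ; 4 | Gita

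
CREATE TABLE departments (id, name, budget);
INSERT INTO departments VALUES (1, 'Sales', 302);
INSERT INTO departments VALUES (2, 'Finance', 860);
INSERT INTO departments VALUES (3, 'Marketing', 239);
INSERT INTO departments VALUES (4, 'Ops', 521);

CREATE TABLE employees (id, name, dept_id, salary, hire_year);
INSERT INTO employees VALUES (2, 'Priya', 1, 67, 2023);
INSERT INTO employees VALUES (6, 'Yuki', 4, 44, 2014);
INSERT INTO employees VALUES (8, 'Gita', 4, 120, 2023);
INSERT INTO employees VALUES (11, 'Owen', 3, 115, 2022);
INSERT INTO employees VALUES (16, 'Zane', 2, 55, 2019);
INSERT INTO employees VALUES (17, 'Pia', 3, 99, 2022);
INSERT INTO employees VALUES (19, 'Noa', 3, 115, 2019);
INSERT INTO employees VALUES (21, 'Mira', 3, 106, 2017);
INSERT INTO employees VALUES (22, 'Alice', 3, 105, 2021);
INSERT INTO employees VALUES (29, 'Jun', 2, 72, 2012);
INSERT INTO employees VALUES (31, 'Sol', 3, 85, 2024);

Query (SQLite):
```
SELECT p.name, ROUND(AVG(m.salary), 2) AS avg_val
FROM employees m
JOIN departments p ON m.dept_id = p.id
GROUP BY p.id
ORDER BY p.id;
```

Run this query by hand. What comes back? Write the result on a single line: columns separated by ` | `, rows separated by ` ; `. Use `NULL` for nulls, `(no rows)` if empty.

Sales | 67 ; Finance | 63.5 ; Marketing | 104.17 ; Ops | 82

Join each employees row to its departments via dept_id.
Group joined rows by departments.id; compute ROUND(AVG(m.salary), 2) per group.
  1: ids {2} → ROUND(AVG(m.salary), 2)=67
  2: ids {16, 29} → ROUND(AVG(m.salary), 2)=63.5
  3: ids {11, 17, 19, 21, 22, 31} → ROUND(AVG(m.salary), 2)=104.17
  4: ids {6, 8} → ROUND(AVG(m.salary), 2)=82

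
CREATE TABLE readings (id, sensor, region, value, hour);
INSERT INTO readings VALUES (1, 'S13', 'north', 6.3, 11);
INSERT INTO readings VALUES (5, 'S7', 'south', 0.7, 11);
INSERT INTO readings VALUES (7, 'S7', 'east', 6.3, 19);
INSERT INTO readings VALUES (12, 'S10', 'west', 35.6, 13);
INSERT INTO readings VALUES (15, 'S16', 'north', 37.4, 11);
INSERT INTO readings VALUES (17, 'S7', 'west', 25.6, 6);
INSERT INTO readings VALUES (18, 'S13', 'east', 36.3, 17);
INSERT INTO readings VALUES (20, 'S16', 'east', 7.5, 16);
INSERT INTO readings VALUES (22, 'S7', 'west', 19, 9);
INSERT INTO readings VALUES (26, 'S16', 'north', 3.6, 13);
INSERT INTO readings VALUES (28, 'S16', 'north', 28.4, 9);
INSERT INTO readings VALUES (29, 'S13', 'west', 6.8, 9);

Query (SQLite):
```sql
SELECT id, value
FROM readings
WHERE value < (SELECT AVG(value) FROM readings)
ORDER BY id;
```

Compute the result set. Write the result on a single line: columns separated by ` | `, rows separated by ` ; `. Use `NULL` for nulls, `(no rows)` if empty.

1 | 6.3 ; 5 | 0.7 ; 7 | 6.3 ; 20 | 7.5 ; 26 | 3.6 ; 29 | 6.8

Scalar subquery: AVG(value) over all readings rows = 17.791667 (≈; comparison uses full precision).
Keep rows where value < that value.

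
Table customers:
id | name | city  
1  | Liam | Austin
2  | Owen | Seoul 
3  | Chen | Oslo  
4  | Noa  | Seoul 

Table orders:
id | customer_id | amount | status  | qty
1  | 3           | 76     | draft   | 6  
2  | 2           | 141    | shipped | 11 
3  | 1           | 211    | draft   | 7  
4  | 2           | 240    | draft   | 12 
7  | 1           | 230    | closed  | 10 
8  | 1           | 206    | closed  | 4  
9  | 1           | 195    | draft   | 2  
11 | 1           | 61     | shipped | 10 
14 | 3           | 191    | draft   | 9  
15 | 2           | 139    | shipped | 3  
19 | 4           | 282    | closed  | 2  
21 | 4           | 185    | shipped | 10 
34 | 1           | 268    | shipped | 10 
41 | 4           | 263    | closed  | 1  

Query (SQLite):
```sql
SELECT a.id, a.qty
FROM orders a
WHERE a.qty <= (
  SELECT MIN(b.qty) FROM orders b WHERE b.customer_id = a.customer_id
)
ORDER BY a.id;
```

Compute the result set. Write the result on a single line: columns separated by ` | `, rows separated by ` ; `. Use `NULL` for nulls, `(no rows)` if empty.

1 | 6 ; 9 | 2 ; 15 | 3 ; 41 | 1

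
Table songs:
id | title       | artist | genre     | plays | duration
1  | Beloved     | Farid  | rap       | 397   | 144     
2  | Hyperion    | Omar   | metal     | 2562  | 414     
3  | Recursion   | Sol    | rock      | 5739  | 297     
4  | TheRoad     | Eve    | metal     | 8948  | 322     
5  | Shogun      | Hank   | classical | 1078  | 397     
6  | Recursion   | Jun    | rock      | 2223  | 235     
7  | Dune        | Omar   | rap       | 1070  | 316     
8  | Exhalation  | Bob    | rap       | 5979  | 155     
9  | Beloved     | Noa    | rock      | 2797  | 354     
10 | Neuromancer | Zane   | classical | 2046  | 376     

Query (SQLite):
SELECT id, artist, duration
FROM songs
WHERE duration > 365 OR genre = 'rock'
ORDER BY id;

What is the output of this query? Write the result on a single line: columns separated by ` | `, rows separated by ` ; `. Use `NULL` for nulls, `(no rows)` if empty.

2 | Omar | 414 ; 3 | Sol | 297 ; 5 | Hank | 397 ; 6 | Jun | 235 ; 9 | Noa | 354 ; 10 | Zane | 376

duration > 365: ids {2, 5, 10}
genre = 'rock': ids {3, 6, 9}
Combine with OR.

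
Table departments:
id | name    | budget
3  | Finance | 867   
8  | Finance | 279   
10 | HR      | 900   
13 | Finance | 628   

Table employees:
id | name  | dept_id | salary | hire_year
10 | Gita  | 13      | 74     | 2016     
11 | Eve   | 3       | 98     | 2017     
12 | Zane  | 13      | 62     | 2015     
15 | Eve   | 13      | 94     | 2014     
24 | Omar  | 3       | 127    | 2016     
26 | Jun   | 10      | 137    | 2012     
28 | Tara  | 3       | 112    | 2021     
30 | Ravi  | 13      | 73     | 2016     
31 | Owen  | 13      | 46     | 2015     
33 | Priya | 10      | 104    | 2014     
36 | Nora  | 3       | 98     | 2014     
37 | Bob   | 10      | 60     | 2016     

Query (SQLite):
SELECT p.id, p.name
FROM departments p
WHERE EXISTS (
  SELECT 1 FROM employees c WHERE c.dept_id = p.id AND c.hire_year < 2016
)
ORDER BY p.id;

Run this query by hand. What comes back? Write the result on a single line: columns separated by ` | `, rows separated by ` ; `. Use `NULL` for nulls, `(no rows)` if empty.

3 | Finance ; 10 | HR ; 13 | Finance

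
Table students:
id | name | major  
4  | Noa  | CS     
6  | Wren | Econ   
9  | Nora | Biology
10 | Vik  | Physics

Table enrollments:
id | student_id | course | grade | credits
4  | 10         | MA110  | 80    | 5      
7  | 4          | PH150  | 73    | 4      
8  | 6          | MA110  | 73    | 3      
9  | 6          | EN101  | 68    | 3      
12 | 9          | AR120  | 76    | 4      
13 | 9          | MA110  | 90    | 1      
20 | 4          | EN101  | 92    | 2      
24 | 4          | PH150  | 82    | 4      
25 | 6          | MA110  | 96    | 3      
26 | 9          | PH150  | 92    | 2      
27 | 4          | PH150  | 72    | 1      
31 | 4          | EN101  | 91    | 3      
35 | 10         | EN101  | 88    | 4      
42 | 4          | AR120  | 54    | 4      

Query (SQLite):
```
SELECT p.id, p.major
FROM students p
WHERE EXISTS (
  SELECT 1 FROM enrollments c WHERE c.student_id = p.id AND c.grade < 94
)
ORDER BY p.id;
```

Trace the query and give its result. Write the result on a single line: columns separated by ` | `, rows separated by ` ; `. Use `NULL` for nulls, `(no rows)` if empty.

For each students row, check whether any enrollments with matching student_id has grade < 94.
Keep rows where that is true.

4 | CS ; 6 | Econ ; 9 | Biology ; 10 | Physics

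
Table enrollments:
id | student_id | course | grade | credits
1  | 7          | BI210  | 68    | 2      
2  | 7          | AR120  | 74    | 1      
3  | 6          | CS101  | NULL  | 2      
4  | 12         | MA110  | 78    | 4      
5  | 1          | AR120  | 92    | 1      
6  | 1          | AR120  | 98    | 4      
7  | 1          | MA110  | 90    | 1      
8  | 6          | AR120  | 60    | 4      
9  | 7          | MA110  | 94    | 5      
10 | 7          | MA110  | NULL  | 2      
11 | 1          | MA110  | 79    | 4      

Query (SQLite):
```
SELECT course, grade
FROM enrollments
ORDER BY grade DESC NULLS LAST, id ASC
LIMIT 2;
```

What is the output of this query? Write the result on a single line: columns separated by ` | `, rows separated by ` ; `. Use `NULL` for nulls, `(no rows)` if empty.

Sort by grade desc, tiebreak id asc: (98, id=6), (94, id=9), (92, id=5), (90, id=7), (79, id=11) …. Take first 2.
NULLS LAST: NULL grade rows go after all non-NULL rows (among themselves ordered by id asc).

AR120 | 98 ; MA110 | 94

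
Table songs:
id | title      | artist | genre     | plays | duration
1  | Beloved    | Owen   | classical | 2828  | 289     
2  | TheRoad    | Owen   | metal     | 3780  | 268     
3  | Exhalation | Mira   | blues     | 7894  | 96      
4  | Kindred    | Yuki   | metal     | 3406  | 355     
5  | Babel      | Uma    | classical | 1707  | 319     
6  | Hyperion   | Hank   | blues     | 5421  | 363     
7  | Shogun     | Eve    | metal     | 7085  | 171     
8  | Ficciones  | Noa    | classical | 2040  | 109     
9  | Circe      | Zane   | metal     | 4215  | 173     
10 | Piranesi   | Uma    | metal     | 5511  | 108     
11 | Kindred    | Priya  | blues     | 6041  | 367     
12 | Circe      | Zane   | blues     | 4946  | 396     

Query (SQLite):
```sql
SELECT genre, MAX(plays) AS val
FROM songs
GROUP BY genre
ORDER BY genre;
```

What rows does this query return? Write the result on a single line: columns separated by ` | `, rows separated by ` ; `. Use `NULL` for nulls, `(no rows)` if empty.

Partition songs by genre; compute MAX(plays) within each group.
  blues: ids {3, 6, 11, 12} → MAX(plays)=7894
  classical: ids {1, 5, 8} → MAX(plays)=2828
  metal: ids {2, 4, 7, 9, 10} → MAX(plays)=7085

blues | 7894 ; classical | 2828 ; metal | 7085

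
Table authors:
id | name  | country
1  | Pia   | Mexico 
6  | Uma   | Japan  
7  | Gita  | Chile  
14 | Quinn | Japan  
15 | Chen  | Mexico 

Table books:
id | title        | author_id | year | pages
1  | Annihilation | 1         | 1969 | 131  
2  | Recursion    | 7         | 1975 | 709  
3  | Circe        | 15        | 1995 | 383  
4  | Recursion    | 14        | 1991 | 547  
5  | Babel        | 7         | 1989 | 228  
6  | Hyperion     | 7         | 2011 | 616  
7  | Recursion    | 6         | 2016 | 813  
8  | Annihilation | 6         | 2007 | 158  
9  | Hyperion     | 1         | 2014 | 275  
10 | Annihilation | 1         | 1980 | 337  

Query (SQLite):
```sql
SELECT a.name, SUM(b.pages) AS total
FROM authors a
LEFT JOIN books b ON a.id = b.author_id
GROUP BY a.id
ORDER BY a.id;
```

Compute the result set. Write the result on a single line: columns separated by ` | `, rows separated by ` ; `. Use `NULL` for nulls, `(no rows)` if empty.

LEFT JOIN keeps every authors row; unmatched ones get NULL for books columns.
Group by authors.id and compute SUM(b.pages). SUM over an all-NULL group is NULL.
  1: ids {1, 9, 10} → SUM(b.pages)=743
  6: ids {7, 8} → SUM(b.pages)=971
  7: ids {2, 5, 6} → SUM(b.pages)=1553
  14: ids {4} → SUM(b.pages)=547
  15: ids {3} → SUM(b.pages)=383

Pia | 743 ; Uma | 971 ; Gita | 1553 ; Quinn | 547 ; Chen | 383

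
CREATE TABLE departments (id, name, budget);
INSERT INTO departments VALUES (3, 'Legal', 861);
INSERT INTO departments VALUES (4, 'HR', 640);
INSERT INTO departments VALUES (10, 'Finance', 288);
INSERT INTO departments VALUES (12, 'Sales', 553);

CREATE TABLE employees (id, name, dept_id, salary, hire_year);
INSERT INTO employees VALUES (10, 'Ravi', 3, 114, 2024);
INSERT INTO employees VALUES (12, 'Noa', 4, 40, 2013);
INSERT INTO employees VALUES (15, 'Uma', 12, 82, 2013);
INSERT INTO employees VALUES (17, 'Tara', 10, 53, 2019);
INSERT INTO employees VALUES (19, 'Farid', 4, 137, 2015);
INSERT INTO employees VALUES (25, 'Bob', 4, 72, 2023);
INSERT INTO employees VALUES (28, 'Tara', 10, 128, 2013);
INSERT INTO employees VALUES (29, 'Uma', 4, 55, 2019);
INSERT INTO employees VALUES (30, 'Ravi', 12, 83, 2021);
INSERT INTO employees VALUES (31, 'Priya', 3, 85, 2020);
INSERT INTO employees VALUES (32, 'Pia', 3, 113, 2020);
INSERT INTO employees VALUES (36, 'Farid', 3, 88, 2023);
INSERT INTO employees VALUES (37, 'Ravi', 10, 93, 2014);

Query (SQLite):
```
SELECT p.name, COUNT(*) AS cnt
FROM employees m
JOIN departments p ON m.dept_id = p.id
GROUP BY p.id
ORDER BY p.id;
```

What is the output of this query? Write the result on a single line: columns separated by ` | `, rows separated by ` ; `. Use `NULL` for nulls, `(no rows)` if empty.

Legal | 4 ; HR | 4 ; Finance | 3 ; Sales | 2

Join each employees row to its departments via dept_id.
Group joined rows by departments.id; compute COUNT(*) per group.
  3: ids {10, 31, 32, 36} → COUNT(*)=4
  4: ids {12, 19, 25, 29} → COUNT(*)=4
  10: ids {17, 28, 37} → COUNT(*)=3
  12: ids {15, 30} → COUNT(*)=2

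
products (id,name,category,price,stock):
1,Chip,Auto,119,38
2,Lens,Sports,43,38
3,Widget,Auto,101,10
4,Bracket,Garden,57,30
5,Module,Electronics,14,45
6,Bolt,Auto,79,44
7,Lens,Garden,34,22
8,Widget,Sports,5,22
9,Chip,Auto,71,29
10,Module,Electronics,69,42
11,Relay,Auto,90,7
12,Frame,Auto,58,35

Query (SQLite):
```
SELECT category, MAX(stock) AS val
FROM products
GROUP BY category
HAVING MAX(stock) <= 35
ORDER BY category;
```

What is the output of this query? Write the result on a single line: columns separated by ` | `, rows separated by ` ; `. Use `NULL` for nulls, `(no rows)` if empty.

Partition products by category; compute MAX(stock) within each group.
HAVING: keep groups where MAX(stock) <= 35.
  Auto: ids {1, 3, 6, 9, 11, 12} → MAX(stock)=44
  Electronics: ids {5, 10} → MAX(stock)=45
  Garden: ids {4, 7} → MAX(stock)=30
  Sports: ids {2, 8} → MAX(stock)=38

Garden | 30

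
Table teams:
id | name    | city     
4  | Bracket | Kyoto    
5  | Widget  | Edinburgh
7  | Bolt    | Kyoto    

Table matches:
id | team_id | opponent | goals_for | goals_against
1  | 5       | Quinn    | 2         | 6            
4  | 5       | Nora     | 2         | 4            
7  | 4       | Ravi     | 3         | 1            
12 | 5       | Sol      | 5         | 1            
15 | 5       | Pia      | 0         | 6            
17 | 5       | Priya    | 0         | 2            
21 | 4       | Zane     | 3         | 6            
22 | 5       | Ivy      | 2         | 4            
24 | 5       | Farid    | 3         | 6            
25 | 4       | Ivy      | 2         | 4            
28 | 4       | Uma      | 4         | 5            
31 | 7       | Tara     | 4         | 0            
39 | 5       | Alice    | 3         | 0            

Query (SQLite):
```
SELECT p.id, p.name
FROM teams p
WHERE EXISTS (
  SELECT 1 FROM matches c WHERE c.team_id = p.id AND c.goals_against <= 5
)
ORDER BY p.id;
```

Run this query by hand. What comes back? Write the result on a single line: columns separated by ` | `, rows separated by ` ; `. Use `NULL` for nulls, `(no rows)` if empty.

4 | Bracket ; 5 | Widget ; 7 | Bolt

For each teams row, check whether any matches with matching team_id has goals_against <= 5.
Keep rows where that is true.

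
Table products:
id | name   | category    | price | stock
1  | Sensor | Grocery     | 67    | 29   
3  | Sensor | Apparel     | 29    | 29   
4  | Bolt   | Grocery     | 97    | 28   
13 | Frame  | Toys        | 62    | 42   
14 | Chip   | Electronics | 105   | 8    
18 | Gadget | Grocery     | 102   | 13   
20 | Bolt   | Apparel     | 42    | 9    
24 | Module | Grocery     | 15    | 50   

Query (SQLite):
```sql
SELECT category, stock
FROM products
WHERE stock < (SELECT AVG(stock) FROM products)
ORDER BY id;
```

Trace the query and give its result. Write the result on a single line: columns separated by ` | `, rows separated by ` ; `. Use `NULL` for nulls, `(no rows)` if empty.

Scalar subquery: AVG(stock) over all products rows = 26.0.
Keep rows where stock < that value.

Electronics | 8 ; Grocery | 13 ; Apparel | 9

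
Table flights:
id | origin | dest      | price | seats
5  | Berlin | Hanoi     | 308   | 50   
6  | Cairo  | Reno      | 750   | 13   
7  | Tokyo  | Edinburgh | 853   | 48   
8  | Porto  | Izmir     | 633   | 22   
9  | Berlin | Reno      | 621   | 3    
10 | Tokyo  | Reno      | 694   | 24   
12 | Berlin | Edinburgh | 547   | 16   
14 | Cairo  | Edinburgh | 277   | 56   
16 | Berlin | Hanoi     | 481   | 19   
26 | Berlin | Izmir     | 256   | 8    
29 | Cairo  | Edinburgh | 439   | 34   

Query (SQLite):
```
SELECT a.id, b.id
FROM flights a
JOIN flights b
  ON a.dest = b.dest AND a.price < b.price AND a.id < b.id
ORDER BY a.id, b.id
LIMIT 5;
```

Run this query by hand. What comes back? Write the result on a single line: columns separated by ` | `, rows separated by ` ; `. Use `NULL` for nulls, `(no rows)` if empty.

5 | 16 ; 9 | 10 ; 14 | 29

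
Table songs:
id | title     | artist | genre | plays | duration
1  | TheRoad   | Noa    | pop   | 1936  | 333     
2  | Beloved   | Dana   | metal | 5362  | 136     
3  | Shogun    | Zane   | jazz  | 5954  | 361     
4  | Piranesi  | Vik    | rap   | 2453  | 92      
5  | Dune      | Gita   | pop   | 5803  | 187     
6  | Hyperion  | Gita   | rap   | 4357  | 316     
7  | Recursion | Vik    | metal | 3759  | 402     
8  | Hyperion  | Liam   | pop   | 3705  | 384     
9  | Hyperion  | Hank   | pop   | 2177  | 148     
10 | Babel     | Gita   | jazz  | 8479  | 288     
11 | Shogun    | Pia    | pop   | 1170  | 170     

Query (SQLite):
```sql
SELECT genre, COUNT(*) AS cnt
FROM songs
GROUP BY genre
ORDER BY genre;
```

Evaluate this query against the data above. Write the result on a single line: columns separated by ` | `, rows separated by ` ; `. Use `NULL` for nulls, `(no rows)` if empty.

Partition songs by genre; compute COUNT(*) within each group.
  jazz: ids {3, 10} → COUNT(*)=2
  metal: ids {2, 7} → COUNT(*)=2
  pop: ids {1, 5, 8, 9, 11} → COUNT(*)=5
  rap: ids {4, 6} → COUNT(*)=2

jazz | 2 ; metal | 2 ; pop | 5 ; rap | 2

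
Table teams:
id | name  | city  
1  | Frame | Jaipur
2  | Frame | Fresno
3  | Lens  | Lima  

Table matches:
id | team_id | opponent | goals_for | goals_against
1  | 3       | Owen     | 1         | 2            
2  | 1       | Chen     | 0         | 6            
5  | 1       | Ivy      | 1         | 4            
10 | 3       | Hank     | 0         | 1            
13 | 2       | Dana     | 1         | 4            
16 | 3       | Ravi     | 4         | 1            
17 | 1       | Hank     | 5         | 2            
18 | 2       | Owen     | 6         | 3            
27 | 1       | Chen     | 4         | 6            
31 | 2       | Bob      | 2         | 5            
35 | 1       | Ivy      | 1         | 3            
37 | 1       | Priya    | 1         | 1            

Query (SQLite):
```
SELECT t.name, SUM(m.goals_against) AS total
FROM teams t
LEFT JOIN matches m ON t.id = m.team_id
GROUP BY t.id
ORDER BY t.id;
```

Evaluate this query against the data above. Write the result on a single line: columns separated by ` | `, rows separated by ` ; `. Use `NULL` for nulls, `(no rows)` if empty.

LEFT JOIN keeps every teams row; unmatched ones get NULL for matches columns.
Group by teams.id and compute SUM(m.goals_against). SUM over an all-NULL group is NULL.
  1: ids {2, 5, 17, 27, 35, 37} → SUM(m.goals_against)=22
  2: ids {13, 18, 31} → SUM(m.goals_against)=12
  3: ids {1, 10, 16} → SUM(m.goals_against)=4

Frame | 22 ; Frame | 12 ; Lens | 4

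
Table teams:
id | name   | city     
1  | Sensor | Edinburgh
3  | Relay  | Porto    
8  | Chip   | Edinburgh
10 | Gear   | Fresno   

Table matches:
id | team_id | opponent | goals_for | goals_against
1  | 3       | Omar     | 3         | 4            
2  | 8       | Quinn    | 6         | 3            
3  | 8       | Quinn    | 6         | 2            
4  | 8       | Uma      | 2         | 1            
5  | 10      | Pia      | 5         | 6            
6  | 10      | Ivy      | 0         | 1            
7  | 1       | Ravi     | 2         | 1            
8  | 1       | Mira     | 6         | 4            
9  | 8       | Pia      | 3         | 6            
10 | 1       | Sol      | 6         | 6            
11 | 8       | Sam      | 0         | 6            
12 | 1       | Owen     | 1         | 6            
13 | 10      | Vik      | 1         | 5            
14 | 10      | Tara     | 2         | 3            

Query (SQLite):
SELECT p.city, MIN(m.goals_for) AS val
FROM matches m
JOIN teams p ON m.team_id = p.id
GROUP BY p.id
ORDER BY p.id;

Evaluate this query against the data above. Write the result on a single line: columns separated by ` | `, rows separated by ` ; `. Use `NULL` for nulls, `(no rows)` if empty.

Join each matches row to its teams via team_id.
Group joined rows by teams.id; compute MIN(m.goals_for) per group.
  1: ids {7, 8, 10, 12} → MIN(m.goals_for)=1
  3: ids {1} → MIN(m.goals_for)=3
  8: ids {2, 3, 4, 9, 11} → MIN(m.goals_for)=0
  10: ids {5, 6, 13, 14} → MIN(m.goals_for)=0

Edinburgh | 1 ; Porto | 3 ; Edinburgh | 0 ; Fresno | 0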